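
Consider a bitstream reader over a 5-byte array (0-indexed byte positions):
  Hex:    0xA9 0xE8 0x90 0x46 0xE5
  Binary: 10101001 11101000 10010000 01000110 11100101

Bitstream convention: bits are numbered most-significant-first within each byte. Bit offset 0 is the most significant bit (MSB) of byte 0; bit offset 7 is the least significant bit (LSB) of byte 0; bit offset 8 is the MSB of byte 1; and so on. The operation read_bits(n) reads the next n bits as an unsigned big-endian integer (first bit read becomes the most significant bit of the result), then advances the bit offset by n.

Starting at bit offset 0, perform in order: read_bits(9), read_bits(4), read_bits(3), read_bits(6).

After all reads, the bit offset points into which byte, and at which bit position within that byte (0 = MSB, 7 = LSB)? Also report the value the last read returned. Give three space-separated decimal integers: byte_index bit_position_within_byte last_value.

Read 1: bits[0:9] width=9 -> value=339 (bin 101010011); offset now 9 = byte 1 bit 1; 31 bits remain
Read 2: bits[9:13] width=4 -> value=13 (bin 1101); offset now 13 = byte 1 bit 5; 27 bits remain
Read 3: bits[13:16] width=3 -> value=0 (bin 000); offset now 16 = byte 2 bit 0; 24 bits remain
Read 4: bits[16:22] width=6 -> value=36 (bin 100100); offset now 22 = byte 2 bit 6; 18 bits remain

Answer: 2 6 36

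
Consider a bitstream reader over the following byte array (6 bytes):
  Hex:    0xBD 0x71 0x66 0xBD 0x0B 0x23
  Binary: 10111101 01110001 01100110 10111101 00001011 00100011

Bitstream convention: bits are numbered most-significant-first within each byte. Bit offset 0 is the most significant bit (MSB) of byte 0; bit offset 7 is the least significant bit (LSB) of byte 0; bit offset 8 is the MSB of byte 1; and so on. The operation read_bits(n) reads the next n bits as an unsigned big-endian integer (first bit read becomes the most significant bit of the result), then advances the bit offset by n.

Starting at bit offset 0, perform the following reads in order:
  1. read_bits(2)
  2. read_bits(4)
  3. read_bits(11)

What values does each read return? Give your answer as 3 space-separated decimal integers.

Read 1: bits[0:2] width=2 -> value=2 (bin 10); offset now 2 = byte 0 bit 2; 46 bits remain
Read 2: bits[2:6] width=4 -> value=15 (bin 1111); offset now 6 = byte 0 bit 6; 42 bits remain
Read 3: bits[6:17] width=11 -> value=738 (bin 01011100010); offset now 17 = byte 2 bit 1; 31 bits remain

Answer: 2 15 738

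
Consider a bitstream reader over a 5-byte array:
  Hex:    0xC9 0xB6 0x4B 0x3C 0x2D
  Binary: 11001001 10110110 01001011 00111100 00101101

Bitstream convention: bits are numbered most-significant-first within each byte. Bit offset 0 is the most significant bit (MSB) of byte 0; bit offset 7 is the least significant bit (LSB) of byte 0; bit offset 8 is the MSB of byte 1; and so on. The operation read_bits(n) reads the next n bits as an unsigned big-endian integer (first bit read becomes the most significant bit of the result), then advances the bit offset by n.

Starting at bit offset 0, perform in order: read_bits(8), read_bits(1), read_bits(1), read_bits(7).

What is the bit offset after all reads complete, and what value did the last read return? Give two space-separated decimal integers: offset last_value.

Answer: 17 108

Derivation:
Read 1: bits[0:8] width=8 -> value=201 (bin 11001001); offset now 8 = byte 1 bit 0; 32 bits remain
Read 2: bits[8:9] width=1 -> value=1 (bin 1); offset now 9 = byte 1 bit 1; 31 bits remain
Read 3: bits[9:10] width=1 -> value=0 (bin 0); offset now 10 = byte 1 bit 2; 30 bits remain
Read 4: bits[10:17] width=7 -> value=108 (bin 1101100); offset now 17 = byte 2 bit 1; 23 bits remain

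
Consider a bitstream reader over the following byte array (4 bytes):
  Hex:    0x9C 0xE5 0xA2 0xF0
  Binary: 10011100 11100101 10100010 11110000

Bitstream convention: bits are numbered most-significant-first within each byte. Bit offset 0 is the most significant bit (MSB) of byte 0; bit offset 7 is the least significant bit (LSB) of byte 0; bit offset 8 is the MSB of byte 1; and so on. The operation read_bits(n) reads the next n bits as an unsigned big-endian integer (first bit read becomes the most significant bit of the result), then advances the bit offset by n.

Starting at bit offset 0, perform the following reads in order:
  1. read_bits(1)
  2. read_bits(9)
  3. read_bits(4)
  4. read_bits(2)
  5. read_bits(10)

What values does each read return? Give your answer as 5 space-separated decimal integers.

Read 1: bits[0:1] width=1 -> value=1 (bin 1); offset now 1 = byte 0 bit 1; 31 bits remain
Read 2: bits[1:10] width=9 -> value=115 (bin 001110011); offset now 10 = byte 1 bit 2; 22 bits remain
Read 3: bits[10:14] width=4 -> value=9 (bin 1001); offset now 14 = byte 1 bit 6; 18 bits remain
Read 4: bits[14:16] width=2 -> value=1 (bin 01); offset now 16 = byte 2 bit 0; 16 bits remain
Read 5: bits[16:26] width=10 -> value=651 (bin 1010001011); offset now 26 = byte 3 bit 2; 6 bits remain

Answer: 1 115 9 1 651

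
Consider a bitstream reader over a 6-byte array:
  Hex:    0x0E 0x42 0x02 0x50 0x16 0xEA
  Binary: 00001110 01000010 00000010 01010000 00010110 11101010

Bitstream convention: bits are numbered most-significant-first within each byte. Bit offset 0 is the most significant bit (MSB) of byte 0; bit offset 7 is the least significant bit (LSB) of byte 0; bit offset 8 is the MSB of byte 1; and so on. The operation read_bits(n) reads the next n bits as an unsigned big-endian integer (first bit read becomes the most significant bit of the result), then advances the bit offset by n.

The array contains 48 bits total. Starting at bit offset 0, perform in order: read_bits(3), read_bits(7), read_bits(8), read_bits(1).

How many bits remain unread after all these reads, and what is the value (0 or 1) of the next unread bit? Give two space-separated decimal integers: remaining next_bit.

Answer: 29 0

Derivation:
Read 1: bits[0:3] width=3 -> value=0 (bin 000); offset now 3 = byte 0 bit 3; 45 bits remain
Read 2: bits[3:10] width=7 -> value=57 (bin 0111001); offset now 10 = byte 1 bit 2; 38 bits remain
Read 3: bits[10:18] width=8 -> value=8 (bin 00001000); offset now 18 = byte 2 bit 2; 30 bits remain
Read 4: bits[18:19] width=1 -> value=0 (bin 0); offset now 19 = byte 2 bit 3; 29 bits remain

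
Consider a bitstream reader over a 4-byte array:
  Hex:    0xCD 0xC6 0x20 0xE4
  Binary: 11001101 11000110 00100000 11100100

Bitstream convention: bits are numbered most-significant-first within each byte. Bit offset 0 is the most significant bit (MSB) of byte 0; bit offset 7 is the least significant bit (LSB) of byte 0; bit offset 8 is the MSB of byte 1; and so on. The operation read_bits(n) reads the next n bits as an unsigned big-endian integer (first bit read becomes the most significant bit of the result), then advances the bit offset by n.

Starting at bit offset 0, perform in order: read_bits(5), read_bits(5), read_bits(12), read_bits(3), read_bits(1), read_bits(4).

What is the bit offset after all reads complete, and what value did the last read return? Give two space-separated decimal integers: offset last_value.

Answer: 30 9

Derivation:
Read 1: bits[0:5] width=5 -> value=25 (bin 11001); offset now 5 = byte 0 bit 5; 27 bits remain
Read 2: bits[5:10] width=5 -> value=23 (bin 10111); offset now 10 = byte 1 bit 2; 22 bits remain
Read 3: bits[10:22] width=12 -> value=392 (bin 000110001000); offset now 22 = byte 2 bit 6; 10 bits remain
Read 4: bits[22:25] width=3 -> value=1 (bin 001); offset now 25 = byte 3 bit 1; 7 bits remain
Read 5: bits[25:26] width=1 -> value=1 (bin 1); offset now 26 = byte 3 bit 2; 6 bits remain
Read 6: bits[26:30] width=4 -> value=9 (bin 1001); offset now 30 = byte 3 bit 6; 2 bits remain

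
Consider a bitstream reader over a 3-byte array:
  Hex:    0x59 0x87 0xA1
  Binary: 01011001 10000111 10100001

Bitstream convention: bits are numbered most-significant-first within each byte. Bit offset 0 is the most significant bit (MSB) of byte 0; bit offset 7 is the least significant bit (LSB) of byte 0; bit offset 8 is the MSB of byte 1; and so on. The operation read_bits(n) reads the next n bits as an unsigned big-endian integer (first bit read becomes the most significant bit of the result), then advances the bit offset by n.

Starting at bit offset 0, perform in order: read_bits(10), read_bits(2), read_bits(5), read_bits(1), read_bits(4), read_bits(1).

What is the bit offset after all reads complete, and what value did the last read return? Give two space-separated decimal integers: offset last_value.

Answer: 23 0

Derivation:
Read 1: bits[0:10] width=10 -> value=358 (bin 0101100110); offset now 10 = byte 1 bit 2; 14 bits remain
Read 2: bits[10:12] width=2 -> value=0 (bin 00); offset now 12 = byte 1 bit 4; 12 bits remain
Read 3: bits[12:17] width=5 -> value=15 (bin 01111); offset now 17 = byte 2 bit 1; 7 bits remain
Read 4: bits[17:18] width=1 -> value=0 (bin 0); offset now 18 = byte 2 bit 2; 6 bits remain
Read 5: bits[18:22] width=4 -> value=8 (bin 1000); offset now 22 = byte 2 bit 6; 2 bits remain
Read 6: bits[22:23] width=1 -> value=0 (bin 0); offset now 23 = byte 2 bit 7; 1 bits remain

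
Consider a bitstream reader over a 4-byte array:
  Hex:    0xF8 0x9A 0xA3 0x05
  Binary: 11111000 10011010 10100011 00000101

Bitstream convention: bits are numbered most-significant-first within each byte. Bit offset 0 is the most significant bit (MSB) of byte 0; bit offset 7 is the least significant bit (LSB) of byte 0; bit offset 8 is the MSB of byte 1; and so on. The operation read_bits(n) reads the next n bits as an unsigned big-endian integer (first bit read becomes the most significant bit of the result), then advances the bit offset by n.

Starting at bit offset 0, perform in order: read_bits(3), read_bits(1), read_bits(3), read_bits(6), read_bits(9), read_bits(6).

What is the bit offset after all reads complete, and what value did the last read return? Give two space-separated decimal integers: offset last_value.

Answer: 28 48

Derivation:
Read 1: bits[0:3] width=3 -> value=7 (bin 111); offset now 3 = byte 0 bit 3; 29 bits remain
Read 2: bits[3:4] width=1 -> value=1 (bin 1); offset now 4 = byte 0 bit 4; 28 bits remain
Read 3: bits[4:7] width=3 -> value=4 (bin 100); offset now 7 = byte 0 bit 7; 25 bits remain
Read 4: bits[7:13] width=6 -> value=19 (bin 010011); offset now 13 = byte 1 bit 5; 19 bits remain
Read 5: bits[13:22] width=9 -> value=168 (bin 010101000); offset now 22 = byte 2 bit 6; 10 bits remain
Read 6: bits[22:28] width=6 -> value=48 (bin 110000); offset now 28 = byte 3 bit 4; 4 bits remain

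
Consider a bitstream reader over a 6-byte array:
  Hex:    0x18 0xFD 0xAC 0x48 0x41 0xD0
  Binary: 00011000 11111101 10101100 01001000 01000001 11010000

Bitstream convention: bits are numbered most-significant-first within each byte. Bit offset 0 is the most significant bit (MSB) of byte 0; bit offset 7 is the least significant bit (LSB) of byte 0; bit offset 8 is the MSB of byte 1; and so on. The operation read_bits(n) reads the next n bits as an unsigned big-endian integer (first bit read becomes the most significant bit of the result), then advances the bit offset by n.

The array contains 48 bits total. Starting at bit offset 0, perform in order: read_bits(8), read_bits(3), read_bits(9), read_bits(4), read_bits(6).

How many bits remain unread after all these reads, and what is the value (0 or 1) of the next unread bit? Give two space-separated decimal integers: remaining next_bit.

Answer: 18 0

Derivation:
Read 1: bits[0:8] width=8 -> value=24 (bin 00011000); offset now 8 = byte 1 bit 0; 40 bits remain
Read 2: bits[8:11] width=3 -> value=7 (bin 111); offset now 11 = byte 1 bit 3; 37 bits remain
Read 3: bits[11:20] width=9 -> value=474 (bin 111011010); offset now 20 = byte 2 bit 4; 28 bits remain
Read 4: bits[20:24] width=4 -> value=12 (bin 1100); offset now 24 = byte 3 bit 0; 24 bits remain
Read 5: bits[24:30] width=6 -> value=18 (bin 010010); offset now 30 = byte 3 bit 6; 18 bits remain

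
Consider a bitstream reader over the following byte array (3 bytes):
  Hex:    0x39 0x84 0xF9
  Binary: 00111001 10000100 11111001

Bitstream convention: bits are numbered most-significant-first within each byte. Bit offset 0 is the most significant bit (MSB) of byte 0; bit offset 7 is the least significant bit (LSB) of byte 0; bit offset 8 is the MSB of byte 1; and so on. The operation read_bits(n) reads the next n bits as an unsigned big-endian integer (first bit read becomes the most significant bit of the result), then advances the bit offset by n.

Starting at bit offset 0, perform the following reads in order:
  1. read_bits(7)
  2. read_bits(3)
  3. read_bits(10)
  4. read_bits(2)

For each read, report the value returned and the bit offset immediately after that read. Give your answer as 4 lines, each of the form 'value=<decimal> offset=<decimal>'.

Read 1: bits[0:7] width=7 -> value=28 (bin 0011100); offset now 7 = byte 0 bit 7; 17 bits remain
Read 2: bits[7:10] width=3 -> value=6 (bin 110); offset now 10 = byte 1 bit 2; 14 bits remain
Read 3: bits[10:20] width=10 -> value=79 (bin 0001001111); offset now 20 = byte 2 bit 4; 4 bits remain
Read 4: bits[20:22] width=2 -> value=2 (bin 10); offset now 22 = byte 2 bit 6; 2 bits remain

Answer: value=28 offset=7
value=6 offset=10
value=79 offset=20
value=2 offset=22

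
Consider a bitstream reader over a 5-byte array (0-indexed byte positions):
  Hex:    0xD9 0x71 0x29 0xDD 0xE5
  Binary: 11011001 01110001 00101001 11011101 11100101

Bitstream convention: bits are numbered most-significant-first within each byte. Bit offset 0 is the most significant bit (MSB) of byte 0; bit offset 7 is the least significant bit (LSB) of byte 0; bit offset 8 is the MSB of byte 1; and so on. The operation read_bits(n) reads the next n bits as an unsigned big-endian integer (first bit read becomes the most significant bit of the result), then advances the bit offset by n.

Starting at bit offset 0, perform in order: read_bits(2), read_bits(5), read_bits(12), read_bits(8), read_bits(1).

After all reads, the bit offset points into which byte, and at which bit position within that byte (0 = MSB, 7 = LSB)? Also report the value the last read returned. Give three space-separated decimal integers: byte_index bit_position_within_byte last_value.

Answer: 3 4 1

Derivation:
Read 1: bits[0:2] width=2 -> value=3 (bin 11); offset now 2 = byte 0 bit 2; 38 bits remain
Read 2: bits[2:7] width=5 -> value=12 (bin 01100); offset now 7 = byte 0 bit 7; 33 bits remain
Read 3: bits[7:19] width=12 -> value=2953 (bin 101110001001); offset now 19 = byte 2 bit 3; 21 bits remain
Read 4: bits[19:27] width=8 -> value=78 (bin 01001110); offset now 27 = byte 3 bit 3; 13 bits remain
Read 5: bits[27:28] width=1 -> value=1 (bin 1); offset now 28 = byte 3 bit 4; 12 bits remain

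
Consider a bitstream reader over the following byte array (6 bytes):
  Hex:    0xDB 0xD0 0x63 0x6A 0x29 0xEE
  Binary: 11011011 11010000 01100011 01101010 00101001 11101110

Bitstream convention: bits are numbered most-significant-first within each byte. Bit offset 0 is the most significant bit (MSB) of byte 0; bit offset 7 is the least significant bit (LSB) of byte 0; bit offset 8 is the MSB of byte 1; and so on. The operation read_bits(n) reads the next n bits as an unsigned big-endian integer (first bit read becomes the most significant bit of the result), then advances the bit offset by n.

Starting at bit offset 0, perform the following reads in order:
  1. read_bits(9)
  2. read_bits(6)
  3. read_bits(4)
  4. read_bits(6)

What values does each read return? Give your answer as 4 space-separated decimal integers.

Read 1: bits[0:9] width=9 -> value=439 (bin 110110111); offset now 9 = byte 1 bit 1; 39 bits remain
Read 2: bits[9:15] width=6 -> value=40 (bin 101000); offset now 15 = byte 1 bit 7; 33 bits remain
Read 3: bits[15:19] width=4 -> value=3 (bin 0011); offset now 19 = byte 2 bit 3; 29 bits remain
Read 4: bits[19:25] width=6 -> value=6 (bin 000110); offset now 25 = byte 3 bit 1; 23 bits remain

Answer: 439 40 3 6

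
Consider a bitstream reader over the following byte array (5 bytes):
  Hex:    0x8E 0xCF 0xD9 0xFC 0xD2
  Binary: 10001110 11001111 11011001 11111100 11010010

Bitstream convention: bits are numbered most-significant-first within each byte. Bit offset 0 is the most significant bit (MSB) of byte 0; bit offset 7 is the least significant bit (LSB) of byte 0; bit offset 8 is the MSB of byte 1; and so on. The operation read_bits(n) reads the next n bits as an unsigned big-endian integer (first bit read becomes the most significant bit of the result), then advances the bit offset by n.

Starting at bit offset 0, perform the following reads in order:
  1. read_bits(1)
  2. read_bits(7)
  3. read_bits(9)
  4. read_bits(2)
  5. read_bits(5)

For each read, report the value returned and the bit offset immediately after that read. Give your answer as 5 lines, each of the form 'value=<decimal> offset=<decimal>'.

Answer: value=1 offset=1
value=14 offset=8
value=415 offset=17
value=2 offset=19
value=25 offset=24

Derivation:
Read 1: bits[0:1] width=1 -> value=1 (bin 1); offset now 1 = byte 0 bit 1; 39 bits remain
Read 2: bits[1:8] width=7 -> value=14 (bin 0001110); offset now 8 = byte 1 bit 0; 32 bits remain
Read 3: bits[8:17] width=9 -> value=415 (bin 110011111); offset now 17 = byte 2 bit 1; 23 bits remain
Read 4: bits[17:19] width=2 -> value=2 (bin 10); offset now 19 = byte 2 bit 3; 21 bits remain
Read 5: bits[19:24] width=5 -> value=25 (bin 11001); offset now 24 = byte 3 bit 0; 16 bits remain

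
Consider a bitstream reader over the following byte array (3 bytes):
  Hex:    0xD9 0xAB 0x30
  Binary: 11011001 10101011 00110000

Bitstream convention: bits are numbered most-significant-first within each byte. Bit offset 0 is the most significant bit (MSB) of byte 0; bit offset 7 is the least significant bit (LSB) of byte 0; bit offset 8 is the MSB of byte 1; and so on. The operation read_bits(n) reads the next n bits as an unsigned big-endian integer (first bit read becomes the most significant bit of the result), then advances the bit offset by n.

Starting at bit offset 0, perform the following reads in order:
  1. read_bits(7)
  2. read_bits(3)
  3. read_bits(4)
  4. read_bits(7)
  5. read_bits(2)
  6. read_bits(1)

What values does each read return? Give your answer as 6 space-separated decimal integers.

Read 1: bits[0:7] width=7 -> value=108 (bin 1101100); offset now 7 = byte 0 bit 7; 17 bits remain
Read 2: bits[7:10] width=3 -> value=6 (bin 110); offset now 10 = byte 1 bit 2; 14 bits remain
Read 3: bits[10:14] width=4 -> value=10 (bin 1010); offset now 14 = byte 1 bit 6; 10 bits remain
Read 4: bits[14:21] width=7 -> value=102 (bin 1100110); offset now 21 = byte 2 bit 5; 3 bits remain
Read 5: bits[21:23] width=2 -> value=0 (bin 00); offset now 23 = byte 2 bit 7; 1 bits remain
Read 6: bits[23:24] width=1 -> value=0 (bin 0); offset now 24 = byte 3 bit 0; 0 bits remain

Answer: 108 6 10 102 0 0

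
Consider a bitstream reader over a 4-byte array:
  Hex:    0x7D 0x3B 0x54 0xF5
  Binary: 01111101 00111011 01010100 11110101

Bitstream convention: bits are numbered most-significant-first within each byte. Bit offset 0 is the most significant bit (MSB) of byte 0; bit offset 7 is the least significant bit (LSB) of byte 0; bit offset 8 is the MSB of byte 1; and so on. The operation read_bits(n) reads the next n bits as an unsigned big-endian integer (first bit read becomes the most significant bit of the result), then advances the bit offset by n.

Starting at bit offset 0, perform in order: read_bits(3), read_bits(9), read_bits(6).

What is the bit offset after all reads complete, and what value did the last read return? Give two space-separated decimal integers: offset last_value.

Read 1: bits[0:3] width=3 -> value=3 (bin 011); offset now 3 = byte 0 bit 3; 29 bits remain
Read 2: bits[3:12] width=9 -> value=467 (bin 111010011); offset now 12 = byte 1 bit 4; 20 bits remain
Read 3: bits[12:18] width=6 -> value=45 (bin 101101); offset now 18 = byte 2 bit 2; 14 bits remain

Answer: 18 45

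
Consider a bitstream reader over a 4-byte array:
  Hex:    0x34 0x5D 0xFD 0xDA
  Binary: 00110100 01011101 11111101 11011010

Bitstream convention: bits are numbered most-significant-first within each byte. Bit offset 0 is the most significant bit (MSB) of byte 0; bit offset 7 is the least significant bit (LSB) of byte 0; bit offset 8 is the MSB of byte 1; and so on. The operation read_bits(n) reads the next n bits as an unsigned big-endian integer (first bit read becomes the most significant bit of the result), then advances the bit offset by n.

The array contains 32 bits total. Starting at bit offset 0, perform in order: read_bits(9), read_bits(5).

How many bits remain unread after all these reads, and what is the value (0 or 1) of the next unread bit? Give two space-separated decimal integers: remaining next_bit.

Answer: 18 0

Derivation:
Read 1: bits[0:9] width=9 -> value=104 (bin 001101000); offset now 9 = byte 1 bit 1; 23 bits remain
Read 2: bits[9:14] width=5 -> value=23 (bin 10111); offset now 14 = byte 1 bit 6; 18 bits remain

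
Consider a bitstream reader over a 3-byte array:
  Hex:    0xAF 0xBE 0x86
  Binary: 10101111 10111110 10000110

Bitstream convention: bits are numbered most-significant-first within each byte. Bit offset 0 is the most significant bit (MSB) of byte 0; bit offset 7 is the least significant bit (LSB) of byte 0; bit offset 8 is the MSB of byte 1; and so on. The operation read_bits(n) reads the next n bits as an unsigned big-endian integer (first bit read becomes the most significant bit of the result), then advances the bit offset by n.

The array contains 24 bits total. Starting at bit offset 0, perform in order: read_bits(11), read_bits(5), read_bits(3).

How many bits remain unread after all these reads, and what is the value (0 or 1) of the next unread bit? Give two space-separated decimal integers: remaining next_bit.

Answer: 5 0

Derivation:
Read 1: bits[0:11] width=11 -> value=1405 (bin 10101111101); offset now 11 = byte 1 bit 3; 13 bits remain
Read 2: bits[11:16] width=5 -> value=30 (bin 11110); offset now 16 = byte 2 bit 0; 8 bits remain
Read 3: bits[16:19] width=3 -> value=4 (bin 100); offset now 19 = byte 2 bit 3; 5 bits remain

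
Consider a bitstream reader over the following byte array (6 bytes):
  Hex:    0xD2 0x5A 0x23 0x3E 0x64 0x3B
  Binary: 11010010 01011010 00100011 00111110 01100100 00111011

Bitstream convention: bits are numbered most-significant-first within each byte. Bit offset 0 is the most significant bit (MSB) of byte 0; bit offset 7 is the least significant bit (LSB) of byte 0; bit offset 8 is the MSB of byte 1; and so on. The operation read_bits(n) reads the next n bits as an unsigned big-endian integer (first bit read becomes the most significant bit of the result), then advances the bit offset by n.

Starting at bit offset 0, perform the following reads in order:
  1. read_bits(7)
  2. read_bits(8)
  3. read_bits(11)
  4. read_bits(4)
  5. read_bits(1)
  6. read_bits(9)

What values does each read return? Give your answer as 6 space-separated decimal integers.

Read 1: bits[0:7] width=7 -> value=105 (bin 1101001); offset now 7 = byte 0 bit 7; 41 bits remain
Read 2: bits[7:15] width=8 -> value=45 (bin 00101101); offset now 15 = byte 1 bit 7; 33 bits remain
Read 3: bits[15:26] width=11 -> value=140 (bin 00010001100); offset now 26 = byte 3 bit 2; 22 bits remain
Read 4: bits[26:30] width=4 -> value=15 (bin 1111); offset now 30 = byte 3 bit 6; 18 bits remain
Read 5: bits[30:31] width=1 -> value=1 (bin 1); offset now 31 = byte 3 bit 7; 17 bits remain
Read 6: bits[31:40] width=9 -> value=100 (bin 001100100); offset now 40 = byte 5 bit 0; 8 bits remain

Answer: 105 45 140 15 1 100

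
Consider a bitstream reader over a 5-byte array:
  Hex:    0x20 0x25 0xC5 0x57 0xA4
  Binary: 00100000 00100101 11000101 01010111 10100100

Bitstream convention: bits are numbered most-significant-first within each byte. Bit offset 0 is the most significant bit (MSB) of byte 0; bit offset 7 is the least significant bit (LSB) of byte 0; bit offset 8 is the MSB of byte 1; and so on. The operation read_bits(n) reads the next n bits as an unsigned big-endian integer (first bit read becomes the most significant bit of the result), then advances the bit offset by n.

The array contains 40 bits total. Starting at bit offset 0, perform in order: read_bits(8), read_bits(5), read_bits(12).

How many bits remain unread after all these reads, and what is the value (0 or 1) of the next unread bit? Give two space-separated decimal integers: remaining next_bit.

Answer: 15 1

Derivation:
Read 1: bits[0:8] width=8 -> value=32 (bin 00100000); offset now 8 = byte 1 bit 0; 32 bits remain
Read 2: bits[8:13] width=5 -> value=4 (bin 00100); offset now 13 = byte 1 bit 5; 27 bits remain
Read 3: bits[13:25] width=12 -> value=2954 (bin 101110001010); offset now 25 = byte 3 bit 1; 15 bits remain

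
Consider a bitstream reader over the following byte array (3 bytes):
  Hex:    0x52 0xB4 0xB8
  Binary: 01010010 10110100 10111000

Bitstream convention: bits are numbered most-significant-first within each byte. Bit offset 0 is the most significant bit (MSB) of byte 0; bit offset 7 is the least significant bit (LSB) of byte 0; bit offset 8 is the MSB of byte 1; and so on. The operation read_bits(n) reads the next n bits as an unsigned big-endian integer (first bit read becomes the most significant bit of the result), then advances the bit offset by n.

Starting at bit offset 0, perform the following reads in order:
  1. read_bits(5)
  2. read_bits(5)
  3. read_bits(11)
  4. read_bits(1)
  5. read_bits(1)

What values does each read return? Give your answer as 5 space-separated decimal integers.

Read 1: bits[0:5] width=5 -> value=10 (bin 01010); offset now 5 = byte 0 bit 5; 19 bits remain
Read 2: bits[5:10] width=5 -> value=10 (bin 01010); offset now 10 = byte 1 bit 2; 14 bits remain
Read 3: bits[10:21] width=11 -> value=1687 (bin 11010010111); offset now 21 = byte 2 bit 5; 3 bits remain
Read 4: bits[21:22] width=1 -> value=0 (bin 0); offset now 22 = byte 2 bit 6; 2 bits remain
Read 5: bits[22:23] width=1 -> value=0 (bin 0); offset now 23 = byte 2 bit 7; 1 bits remain

Answer: 10 10 1687 0 0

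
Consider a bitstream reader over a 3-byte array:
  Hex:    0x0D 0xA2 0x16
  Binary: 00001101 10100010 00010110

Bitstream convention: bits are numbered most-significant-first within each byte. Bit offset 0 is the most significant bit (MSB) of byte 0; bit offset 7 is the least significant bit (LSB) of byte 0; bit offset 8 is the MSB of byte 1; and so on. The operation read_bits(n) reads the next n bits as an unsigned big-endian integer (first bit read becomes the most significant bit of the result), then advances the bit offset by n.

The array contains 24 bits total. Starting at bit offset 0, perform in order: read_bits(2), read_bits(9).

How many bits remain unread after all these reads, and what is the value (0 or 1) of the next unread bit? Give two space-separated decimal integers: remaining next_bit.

Read 1: bits[0:2] width=2 -> value=0 (bin 00); offset now 2 = byte 0 bit 2; 22 bits remain
Read 2: bits[2:11] width=9 -> value=109 (bin 001101101); offset now 11 = byte 1 bit 3; 13 bits remain

Answer: 13 0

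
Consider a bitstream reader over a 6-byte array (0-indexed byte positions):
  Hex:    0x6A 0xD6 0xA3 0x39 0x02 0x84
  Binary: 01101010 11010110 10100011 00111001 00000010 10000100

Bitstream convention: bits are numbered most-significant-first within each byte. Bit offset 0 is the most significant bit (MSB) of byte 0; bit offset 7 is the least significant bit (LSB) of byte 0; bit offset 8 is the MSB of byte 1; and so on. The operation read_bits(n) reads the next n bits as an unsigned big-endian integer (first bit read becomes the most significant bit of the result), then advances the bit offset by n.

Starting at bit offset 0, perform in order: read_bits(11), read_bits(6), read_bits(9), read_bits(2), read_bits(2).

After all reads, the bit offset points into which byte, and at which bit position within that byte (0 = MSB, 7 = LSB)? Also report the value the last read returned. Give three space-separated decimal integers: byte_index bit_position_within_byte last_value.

Read 1: bits[0:11] width=11 -> value=854 (bin 01101010110); offset now 11 = byte 1 bit 3; 37 bits remain
Read 2: bits[11:17] width=6 -> value=45 (bin 101101); offset now 17 = byte 2 bit 1; 31 bits remain
Read 3: bits[17:26] width=9 -> value=140 (bin 010001100); offset now 26 = byte 3 bit 2; 22 bits remain
Read 4: bits[26:28] width=2 -> value=3 (bin 11); offset now 28 = byte 3 bit 4; 20 bits remain
Read 5: bits[28:30] width=2 -> value=2 (bin 10); offset now 30 = byte 3 bit 6; 18 bits remain

Answer: 3 6 2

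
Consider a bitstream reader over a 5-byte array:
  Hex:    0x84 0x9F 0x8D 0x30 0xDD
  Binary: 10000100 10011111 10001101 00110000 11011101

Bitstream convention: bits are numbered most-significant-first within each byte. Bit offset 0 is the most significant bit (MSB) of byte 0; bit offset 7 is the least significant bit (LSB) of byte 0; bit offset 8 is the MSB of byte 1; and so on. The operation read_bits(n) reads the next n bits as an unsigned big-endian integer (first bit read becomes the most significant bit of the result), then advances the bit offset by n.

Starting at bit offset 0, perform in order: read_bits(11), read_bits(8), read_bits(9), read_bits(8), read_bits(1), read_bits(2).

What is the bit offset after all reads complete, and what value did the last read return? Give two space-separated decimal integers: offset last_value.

Answer: 39 2

Derivation:
Read 1: bits[0:11] width=11 -> value=1060 (bin 10000100100); offset now 11 = byte 1 bit 3; 29 bits remain
Read 2: bits[11:19] width=8 -> value=252 (bin 11111100); offset now 19 = byte 2 bit 3; 21 bits remain
Read 3: bits[19:28] width=9 -> value=211 (bin 011010011); offset now 28 = byte 3 bit 4; 12 bits remain
Read 4: bits[28:36] width=8 -> value=13 (bin 00001101); offset now 36 = byte 4 bit 4; 4 bits remain
Read 5: bits[36:37] width=1 -> value=1 (bin 1); offset now 37 = byte 4 bit 5; 3 bits remain
Read 6: bits[37:39] width=2 -> value=2 (bin 10); offset now 39 = byte 4 bit 7; 1 bits remain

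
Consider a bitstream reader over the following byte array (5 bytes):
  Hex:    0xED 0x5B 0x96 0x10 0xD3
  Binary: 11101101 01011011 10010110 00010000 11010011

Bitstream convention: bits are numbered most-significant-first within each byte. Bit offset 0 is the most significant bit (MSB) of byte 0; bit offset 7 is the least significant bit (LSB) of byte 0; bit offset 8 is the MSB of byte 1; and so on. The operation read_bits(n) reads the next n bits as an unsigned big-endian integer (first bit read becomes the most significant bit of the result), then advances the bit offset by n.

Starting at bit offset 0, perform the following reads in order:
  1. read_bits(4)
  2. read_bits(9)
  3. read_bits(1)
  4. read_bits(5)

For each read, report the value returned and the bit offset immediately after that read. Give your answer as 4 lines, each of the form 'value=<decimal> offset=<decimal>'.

Read 1: bits[0:4] width=4 -> value=14 (bin 1110); offset now 4 = byte 0 bit 4; 36 bits remain
Read 2: bits[4:13] width=9 -> value=427 (bin 110101011); offset now 13 = byte 1 bit 5; 27 bits remain
Read 3: bits[13:14] width=1 -> value=0 (bin 0); offset now 14 = byte 1 bit 6; 26 bits remain
Read 4: bits[14:19] width=5 -> value=28 (bin 11100); offset now 19 = byte 2 bit 3; 21 bits remain

Answer: value=14 offset=4
value=427 offset=13
value=0 offset=14
value=28 offset=19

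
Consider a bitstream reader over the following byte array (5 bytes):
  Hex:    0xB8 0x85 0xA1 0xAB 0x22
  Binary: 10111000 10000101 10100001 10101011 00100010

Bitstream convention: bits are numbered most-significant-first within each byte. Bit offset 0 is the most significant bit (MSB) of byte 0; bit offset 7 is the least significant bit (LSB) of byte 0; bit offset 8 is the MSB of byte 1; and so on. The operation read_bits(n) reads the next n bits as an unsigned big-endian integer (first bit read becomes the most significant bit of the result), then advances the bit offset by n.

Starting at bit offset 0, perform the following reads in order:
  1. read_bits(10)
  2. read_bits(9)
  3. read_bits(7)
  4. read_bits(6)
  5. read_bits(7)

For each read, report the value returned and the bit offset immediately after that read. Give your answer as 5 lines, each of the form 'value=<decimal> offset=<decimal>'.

Read 1: bits[0:10] width=10 -> value=738 (bin 1011100010); offset now 10 = byte 1 bit 2; 30 bits remain
Read 2: bits[10:19] width=9 -> value=45 (bin 000101101); offset now 19 = byte 2 bit 3; 21 bits remain
Read 3: bits[19:26] width=7 -> value=6 (bin 0000110); offset now 26 = byte 3 bit 2; 14 bits remain
Read 4: bits[26:32] width=6 -> value=43 (bin 101011); offset now 32 = byte 4 bit 0; 8 bits remain
Read 5: bits[32:39] width=7 -> value=17 (bin 0010001); offset now 39 = byte 4 bit 7; 1 bits remain

Answer: value=738 offset=10
value=45 offset=19
value=6 offset=26
value=43 offset=32
value=17 offset=39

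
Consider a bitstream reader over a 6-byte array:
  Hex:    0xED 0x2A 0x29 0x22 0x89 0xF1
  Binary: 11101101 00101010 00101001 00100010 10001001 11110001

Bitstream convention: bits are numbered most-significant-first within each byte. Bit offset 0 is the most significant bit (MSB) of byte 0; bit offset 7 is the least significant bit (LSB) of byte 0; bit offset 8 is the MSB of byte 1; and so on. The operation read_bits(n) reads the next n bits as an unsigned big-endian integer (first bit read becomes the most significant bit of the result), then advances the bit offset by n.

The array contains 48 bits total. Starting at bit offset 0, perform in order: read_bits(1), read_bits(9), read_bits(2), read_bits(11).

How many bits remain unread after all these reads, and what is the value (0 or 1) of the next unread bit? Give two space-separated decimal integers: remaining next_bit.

Read 1: bits[0:1] width=1 -> value=1 (bin 1); offset now 1 = byte 0 bit 1; 47 bits remain
Read 2: bits[1:10] width=9 -> value=436 (bin 110110100); offset now 10 = byte 1 bit 2; 38 bits remain
Read 3: bits[10:12] width=2 -> value=2 (bin 10); offset now 12 = byte 1 bit 4; 36 bits remain
Read 4: bits[12:23] width=11 -> value=1300 (bin 10100010100); offset now 23 = byte 2 bit 7; 25 bits remain

Answer: 25 1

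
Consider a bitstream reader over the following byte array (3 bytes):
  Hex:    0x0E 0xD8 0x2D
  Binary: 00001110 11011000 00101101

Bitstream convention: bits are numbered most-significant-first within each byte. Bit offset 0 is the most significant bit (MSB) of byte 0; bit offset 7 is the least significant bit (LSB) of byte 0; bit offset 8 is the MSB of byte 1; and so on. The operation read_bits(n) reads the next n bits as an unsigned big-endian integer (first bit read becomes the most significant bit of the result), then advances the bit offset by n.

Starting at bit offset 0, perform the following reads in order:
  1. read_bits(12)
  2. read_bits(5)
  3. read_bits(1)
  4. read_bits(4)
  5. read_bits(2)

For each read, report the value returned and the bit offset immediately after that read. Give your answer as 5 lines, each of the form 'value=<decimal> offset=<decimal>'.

Answer: value=237 offset=12
value=16 offset=17
value=0 offset=18
value=11 offset=22
value=1 offset=24

Derivation:
Read 1: bits[0:12] width=12 -> value=237 (bin 000011101101); offset now 12 = byte 1 bit 4; 12 bits remain
Read 2: bits[12:17] width=5 -> value=16 (bin 10000); offset now 17 = byte 2 bit 1; 7 bits remain
Read 3: bits[17:18] width=1 -> value=0 (bin 0); offset now 18 = byte 2 bit 2; 6 bits remain
Read 4: bits[18:22] width=4 -> value=11 (bin 1011); offset now 22 = byte 2 bit 6; 2 bits remain
Read 5: bits[22:24] width=2 -> value=1 (bin 01); offset now 24 = byte 3 bit 0; 0 bits remain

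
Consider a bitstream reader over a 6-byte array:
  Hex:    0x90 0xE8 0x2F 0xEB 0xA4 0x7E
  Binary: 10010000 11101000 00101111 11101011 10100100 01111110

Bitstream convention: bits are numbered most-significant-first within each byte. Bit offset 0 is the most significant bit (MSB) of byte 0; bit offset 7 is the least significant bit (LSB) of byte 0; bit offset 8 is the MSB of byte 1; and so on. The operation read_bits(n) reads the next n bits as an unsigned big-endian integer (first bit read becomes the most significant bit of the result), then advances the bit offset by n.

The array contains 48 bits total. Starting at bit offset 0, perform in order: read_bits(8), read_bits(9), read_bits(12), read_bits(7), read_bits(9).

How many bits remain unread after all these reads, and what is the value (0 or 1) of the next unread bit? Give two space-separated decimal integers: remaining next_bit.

Answer: 3 1

Derivation:
Read 1: bits[0:8] width=8 -> value=144 (bin 10010000); offset now 8 = byte 1 bit 0; 40 bits remain
Read 2: bits[8:17] width=9 -> value=464 (bin 111010000); offset now 17 = byte 2 bit 1; 31 bits remain
Read 3: bits[17:29] width=12 -> value=1533 (bin 010111111101); offset now 29 = byte 3 bit 5; 19 bits remain
Read 4: bits[29:36] width=7 -> value=58 (bin 0111010); offset now 36 = byte 4 bit 4; 12 bits remain
Read 5: bits[36:45] width=9 -> value=143 (bin 010001111); offset now 45 = byte 5 bit 5; 3 bits remain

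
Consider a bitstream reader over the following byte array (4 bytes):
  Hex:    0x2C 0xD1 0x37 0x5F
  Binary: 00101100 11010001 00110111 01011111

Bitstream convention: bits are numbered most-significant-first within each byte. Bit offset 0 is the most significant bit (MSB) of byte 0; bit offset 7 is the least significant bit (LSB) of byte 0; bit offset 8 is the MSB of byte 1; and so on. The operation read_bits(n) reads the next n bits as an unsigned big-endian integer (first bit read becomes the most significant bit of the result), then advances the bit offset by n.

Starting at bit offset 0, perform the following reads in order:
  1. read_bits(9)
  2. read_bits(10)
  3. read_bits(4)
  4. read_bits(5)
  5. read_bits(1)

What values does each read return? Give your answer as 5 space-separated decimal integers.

Answer: 89 649 11 21 1

Derivation:
Read 1: bits[0:9] width=9 -> value=89 (bin 001011001); offset now 9 = byte 1 bit 1; 23 bits remain
Read 2: bits[9:19] width=10 -> value=649 (bin 1010001001); offset now 19 = byte 2 bit 3; 13 bits remain
Read 3: bits[19:23] width=4 -> value=11 (bin 1011); offset now 23 = byte 2 bit 7; 9 bits remain
Read 4: bits[23:28] width=5 -> value=21 (bin 10101); offset now 28 = byte 3 bit 4; 4 bits remain
Read 5: bits[28:29] width=1 -> value=1 (bin 1); offset now 29 = byte 3 bit 5; 3 bits remain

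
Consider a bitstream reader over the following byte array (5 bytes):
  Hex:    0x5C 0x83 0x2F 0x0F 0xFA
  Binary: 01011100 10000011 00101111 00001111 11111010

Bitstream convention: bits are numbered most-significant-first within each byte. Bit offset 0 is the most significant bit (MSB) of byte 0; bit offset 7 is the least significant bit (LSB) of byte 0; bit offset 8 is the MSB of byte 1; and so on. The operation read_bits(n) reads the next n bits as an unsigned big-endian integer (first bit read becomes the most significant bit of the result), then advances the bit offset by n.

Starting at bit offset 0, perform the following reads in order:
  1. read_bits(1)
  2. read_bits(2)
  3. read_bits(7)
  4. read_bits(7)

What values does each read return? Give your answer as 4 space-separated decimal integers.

Read 1: bits[0:1] width=1 -> value=0 (bin 0); offset now 1 = byte 0 bit 1; 39 bits remain
Read 2: bits[1:3] width=2 -> value=2 (bin 10); offset now 3 = byte 0 bit 3; 37 bits remain
Read 3: bits[3:10] width=7 -> value=114 (bin 1110010); offset now 10 = byte 1 bit 2; 30 bits remain
Read 4: bits[10:17] width=7 -> value=6 (bin 0000110); offset now 17 = byte 2 bit 1; 23 bits remain

Answer: 0 2 114 6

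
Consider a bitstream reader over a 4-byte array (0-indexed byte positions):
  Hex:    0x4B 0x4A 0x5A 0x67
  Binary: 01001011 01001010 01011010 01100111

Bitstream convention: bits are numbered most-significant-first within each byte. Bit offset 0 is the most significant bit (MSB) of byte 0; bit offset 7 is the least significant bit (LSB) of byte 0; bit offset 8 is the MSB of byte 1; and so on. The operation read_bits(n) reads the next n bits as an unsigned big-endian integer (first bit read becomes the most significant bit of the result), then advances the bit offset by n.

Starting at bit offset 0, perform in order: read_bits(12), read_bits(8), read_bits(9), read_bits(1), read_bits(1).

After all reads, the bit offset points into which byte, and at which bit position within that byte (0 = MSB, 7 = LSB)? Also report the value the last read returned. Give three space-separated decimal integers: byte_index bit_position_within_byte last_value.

Read 1: bits[0:12] width=12 -> value=1204 (bin 010010110100); offset now 12 = byte 1 bit 4; 20 bits remain
Read 2: bits[12:20] width=8 -> value=165 (bin 10100101); offset now 20 = byte 2 bit 4; 12 bits remain
Read 3: bits[20:29] width=9 -> value=332 (bin 101001100); offset now 29 = byte 3 bit 5; 3 bits remain
Read 4: bits[29:30] width=1 -> value=1 (bin 1); offset now 30 = byte 3 bit 6; 2 bits remain
Read 5: bits[30:31] width=1 -> value=1 (bin 1); offset now 31 = byte 3 bit 7; 1 bits remain

Answer: 3 7 1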